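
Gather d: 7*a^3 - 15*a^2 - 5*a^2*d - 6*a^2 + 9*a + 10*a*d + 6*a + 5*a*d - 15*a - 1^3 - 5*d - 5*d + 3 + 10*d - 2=7*a^3 - 21*a^2 + d*(-5*a^2 + 15*a)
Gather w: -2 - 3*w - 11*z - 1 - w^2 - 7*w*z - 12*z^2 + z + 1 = -w^2 + w*(-7*z - 3) - 12*z^2 - 10*z - 2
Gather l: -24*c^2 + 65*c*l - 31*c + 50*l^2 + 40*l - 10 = -24*c^2 - 31*c + 50*l^2 + l*(65*c + 40) - 10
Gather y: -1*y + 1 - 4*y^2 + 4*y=-4*y^2 + 3*y + 1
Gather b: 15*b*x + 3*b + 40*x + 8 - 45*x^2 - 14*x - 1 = b*(15*x + 3) - 45*x^2 + 26*x + 7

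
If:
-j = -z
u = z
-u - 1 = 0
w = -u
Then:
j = -1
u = -1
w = 1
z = -1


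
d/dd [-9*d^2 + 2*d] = 2 - 18*d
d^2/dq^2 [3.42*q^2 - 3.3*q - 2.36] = 6.84000000000000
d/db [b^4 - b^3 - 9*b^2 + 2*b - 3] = 4*b^3 - 3*b^2 - 18*b + 2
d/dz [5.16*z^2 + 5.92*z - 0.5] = 10.32*z + 5.92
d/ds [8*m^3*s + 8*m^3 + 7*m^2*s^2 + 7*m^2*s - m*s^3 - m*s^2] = m*(8*m^2 + 14*m*s + 7*m - 3*s^2 - 2*s)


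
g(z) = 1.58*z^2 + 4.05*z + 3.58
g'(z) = 3.16*z + 4.05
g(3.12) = 31.60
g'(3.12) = 13.91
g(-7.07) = 53.92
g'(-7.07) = -18.29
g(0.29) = 4.89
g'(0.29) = 4.97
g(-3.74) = 10.53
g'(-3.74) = -7.77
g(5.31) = 69.64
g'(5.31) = 20.83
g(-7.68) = 65.67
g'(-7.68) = -20.22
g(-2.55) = 3.53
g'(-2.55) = -4.01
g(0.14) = 4.18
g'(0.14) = 4.49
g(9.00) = 168.01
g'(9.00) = 32.49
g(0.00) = 3.58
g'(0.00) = 4.05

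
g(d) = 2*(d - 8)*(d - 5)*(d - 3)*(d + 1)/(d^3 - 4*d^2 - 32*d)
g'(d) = 2*(d - 8)*(d - 5)*(d - 3)*(d + 1)*(-3*d^2 + 8*d + 32)/(d^3 - 4*d^2 - 32*d)^2 + 2*(d - 8)*(d - 5)*(d - 3)/(d^3 - 4*d^2 - 32*d) + 2*(d - 8)*(d - 5)*(d + 1)/(d^3 - 4*d^2 - 32*d) + 2*(d - 8)*(d - 3)*(d + 1)/(d^3 - 4*d^2 - 32*d) + 2*(d - 5)*(d - 3)*(d + 1)/(d^3 - 4*d^2 - 32*d)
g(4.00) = -0.31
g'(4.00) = 0.05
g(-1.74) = 12.02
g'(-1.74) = -18.98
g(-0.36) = -17.59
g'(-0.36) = -63.00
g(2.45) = 0.61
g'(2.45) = -1.52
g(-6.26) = -77.53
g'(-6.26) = -16.69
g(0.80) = 8.66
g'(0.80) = -13.82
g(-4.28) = -369.81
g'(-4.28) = -1203.77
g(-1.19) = 2.95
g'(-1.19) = -15.26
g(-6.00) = -82.50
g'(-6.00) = -21.83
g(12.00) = 8.53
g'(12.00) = 1.58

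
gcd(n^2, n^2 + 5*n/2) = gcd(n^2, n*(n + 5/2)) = n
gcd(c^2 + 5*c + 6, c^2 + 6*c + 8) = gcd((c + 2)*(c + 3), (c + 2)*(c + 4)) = c + 2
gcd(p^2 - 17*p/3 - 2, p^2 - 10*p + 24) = p - 6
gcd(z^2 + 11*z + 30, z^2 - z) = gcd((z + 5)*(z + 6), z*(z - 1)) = 1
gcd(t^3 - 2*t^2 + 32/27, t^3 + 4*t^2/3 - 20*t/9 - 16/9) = t^2 - 2*t/3 - 8/9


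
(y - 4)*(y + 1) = y^2 - 3*y - 4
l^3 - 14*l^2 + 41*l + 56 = (l - 8)*(l - 7)*(l + 1)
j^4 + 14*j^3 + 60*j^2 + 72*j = j*(j + 2)*(j + 6)^2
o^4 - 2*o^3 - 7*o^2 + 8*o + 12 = (o - 3)*(o - 2)*(o + 1)*(o + 2)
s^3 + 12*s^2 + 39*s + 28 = (s + 1)*(s + 4)*(s + 7)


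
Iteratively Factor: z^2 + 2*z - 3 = (z - 1)*(z + 3)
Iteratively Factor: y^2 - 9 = (y + 3)*(y - 3)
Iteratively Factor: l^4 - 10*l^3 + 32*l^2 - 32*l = (l - 4)*(l^3 - 6*l^2 + 8*l) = (l - 4)^2*(l^2 - 2*l) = l*(l - 4)^2*(l - 2)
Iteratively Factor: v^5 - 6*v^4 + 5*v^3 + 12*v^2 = (v - 3)*(v^4 - 3*v^3 - 4*v^2) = (v - 3)*(v + 1)*(v^3 - 4*v^2) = (v - 4)*(v - 3)*(v + 1)*(v^2) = v*(v - 4)*(v - 3)*(v + 1)*(v)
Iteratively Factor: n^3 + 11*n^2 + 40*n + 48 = (n + 3)*(n^2 + 8*n + 16) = (n + 3)*(n + 4)*(n + 4)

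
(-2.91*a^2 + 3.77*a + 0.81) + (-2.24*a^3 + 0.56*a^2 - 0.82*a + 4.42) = -2.24*a^3 - 2.35*a^2 + 2.95*a + 5.23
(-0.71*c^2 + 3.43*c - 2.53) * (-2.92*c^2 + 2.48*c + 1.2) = 2.0732*c^4 - 11.7764*c^3 + 15.042*c^2 - 2.1584*c - 3.036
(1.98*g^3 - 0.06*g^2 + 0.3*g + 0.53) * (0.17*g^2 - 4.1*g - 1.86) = 0.3366*g^5 - 8.1282*g^4 - 3.3858*g^3 - 1.0283*g^2 - 2.731*g - 0.9858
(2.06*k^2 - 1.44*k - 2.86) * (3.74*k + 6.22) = 7.7044*k^3 + 7.4276*k^2 - 19.6532*k - 17.7892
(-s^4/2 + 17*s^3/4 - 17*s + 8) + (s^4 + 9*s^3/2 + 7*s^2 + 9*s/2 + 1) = s^4/2 + 35*s^3/4 + 7*s^2 - 25*s/2 + 9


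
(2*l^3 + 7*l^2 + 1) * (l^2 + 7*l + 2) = 2*l^5 + 21*l^4 + 53*l^3 + 15*l^2 + 7*l + 2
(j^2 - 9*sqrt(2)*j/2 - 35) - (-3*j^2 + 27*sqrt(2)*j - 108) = 4*j^2 - 63*sqrt(2)*j/2 + 73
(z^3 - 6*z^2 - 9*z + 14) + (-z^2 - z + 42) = z^3 - 7*z^2 - 10*z + 56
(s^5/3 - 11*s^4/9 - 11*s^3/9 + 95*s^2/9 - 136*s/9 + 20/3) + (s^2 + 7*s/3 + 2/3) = s^5/3 - 11*s^4/9 - 11*s^3/9 + 104*s^2/9 - 115*s/9 + 22/3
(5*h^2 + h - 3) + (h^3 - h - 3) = h^3 + 5*h^2 - 6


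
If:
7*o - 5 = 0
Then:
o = 5/7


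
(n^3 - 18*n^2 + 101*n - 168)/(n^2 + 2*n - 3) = (n^3 - 18*n^2 + 101*n - 168)/(n^2 + 2*n - 3)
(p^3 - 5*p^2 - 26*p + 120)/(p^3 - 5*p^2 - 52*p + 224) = (p^2 - p - 30)/(p^2 - p - 56)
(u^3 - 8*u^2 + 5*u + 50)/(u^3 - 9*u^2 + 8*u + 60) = (u - 5)/(u - 6)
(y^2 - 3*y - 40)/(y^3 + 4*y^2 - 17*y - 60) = (y - 8)/(y^2 - y - 12)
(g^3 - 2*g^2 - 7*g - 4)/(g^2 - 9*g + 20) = (g^2 + 2*g + 1)/(g - 5)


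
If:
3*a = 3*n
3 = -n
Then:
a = -3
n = -3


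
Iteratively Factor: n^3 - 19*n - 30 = (n + 2)*(n^2 - 2*n - 15) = (n + 2)*(n + 3)*(n - 5)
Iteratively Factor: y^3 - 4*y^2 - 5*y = (y - 5)*(y^2 + y) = y*(y - 5)*(y + 1)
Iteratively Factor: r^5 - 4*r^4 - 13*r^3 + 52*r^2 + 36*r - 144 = (r - 3)*(r^4 - r^3 - 16*r^2 + 4*r + 48) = (r - 3)*(r - 2)*(r^3 + r^2 - 14*r - 24) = (r - 3)*(r - 2)*(r + 2)*(r^2 - r - 12) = (r - 4)*(r - 3)*(r - 2)*(r + 2)*(r + 3)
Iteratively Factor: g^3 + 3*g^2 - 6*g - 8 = (g - 2)*(g^2 + 5*g + 4) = (g - 2)*(g + 4)*(g + 1)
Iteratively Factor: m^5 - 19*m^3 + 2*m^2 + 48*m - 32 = (m - 4)*(m^4 + 4*m^3 - 3*m^2 - 10*m + 8) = (m - 4)*(m + 4)*(m^3 - 3*m + 2) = (m - 4)*(m - 1)*(m + 4)*(m^2 + m - 2) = (m - 4)*(m - 1)*(m + 2)*(m + 4)*(m - 1)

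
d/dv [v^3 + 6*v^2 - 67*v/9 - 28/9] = 3*v^2 + 12*v - 67/9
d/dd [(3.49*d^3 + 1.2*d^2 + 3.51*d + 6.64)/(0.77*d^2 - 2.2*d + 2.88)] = (2.6873*d^4 - 15.356*d^3 + 24.8109*d^2 - 3.3136*d + 24.7168)/(0.5929*d^4 - 3.388*d^3 + 9.2752*d^2 - 12.672*d + 8.2944)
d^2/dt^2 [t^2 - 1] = 2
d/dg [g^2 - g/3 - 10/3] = 2*g - 1/3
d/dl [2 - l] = -1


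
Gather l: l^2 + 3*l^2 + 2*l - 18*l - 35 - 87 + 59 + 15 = 4*l^2 - 16*l - 48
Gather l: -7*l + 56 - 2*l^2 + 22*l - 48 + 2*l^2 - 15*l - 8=0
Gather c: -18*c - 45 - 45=-18*c - 90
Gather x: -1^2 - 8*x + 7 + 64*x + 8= 56*x + 14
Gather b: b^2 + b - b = b^2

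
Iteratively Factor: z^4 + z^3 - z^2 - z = (z)*(z^3 + z^2 - z - 1) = z*(z + 1)*(z^2 - 1) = z*(z + 1)^2*(z - 1)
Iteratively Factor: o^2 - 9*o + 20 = (o - 5)*(o - 4)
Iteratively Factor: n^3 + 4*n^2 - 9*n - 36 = (n - 3)*(n^2 + 7*n + 12) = (n - 3)*(n + 4)*(n + 3)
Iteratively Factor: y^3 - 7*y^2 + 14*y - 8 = (y - 1)*(y^2 - 6*y + 8) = (y - 4)*(y - 1)*(y - 2)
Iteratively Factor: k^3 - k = (k)*(k^2 - 1) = k*(k + 1)*(k - 1)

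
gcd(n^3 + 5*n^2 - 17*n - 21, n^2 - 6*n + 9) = n - 3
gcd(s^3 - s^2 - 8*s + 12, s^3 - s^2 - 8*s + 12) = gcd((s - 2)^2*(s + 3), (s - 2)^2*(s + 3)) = s^3 - s^2 - 8*s + 12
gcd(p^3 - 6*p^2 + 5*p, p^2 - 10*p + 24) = 1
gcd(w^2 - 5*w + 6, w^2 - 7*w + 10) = w - 2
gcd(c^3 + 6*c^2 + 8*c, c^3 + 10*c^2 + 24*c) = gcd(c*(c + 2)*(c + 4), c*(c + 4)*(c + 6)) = c^2 + 4*c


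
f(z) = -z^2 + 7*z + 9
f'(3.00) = 1.00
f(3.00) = 21.00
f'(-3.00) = 13.00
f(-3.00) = -21.00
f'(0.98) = 5.04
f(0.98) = 14.90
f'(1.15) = 4.70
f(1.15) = 15.73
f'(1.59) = 3.82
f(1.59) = 17.60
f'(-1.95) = 10.90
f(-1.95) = -8.45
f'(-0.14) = 7.28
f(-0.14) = 8.00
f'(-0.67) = 8.34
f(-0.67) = 3.86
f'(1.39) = 4.22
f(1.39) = 16.80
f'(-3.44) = 13.88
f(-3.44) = -26.91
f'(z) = 7 - 2*z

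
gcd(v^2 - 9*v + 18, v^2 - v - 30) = v - 6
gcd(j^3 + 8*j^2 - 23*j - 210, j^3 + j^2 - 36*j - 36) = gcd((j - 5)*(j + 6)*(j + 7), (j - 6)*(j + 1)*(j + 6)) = j + 6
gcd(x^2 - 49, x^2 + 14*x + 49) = x + 7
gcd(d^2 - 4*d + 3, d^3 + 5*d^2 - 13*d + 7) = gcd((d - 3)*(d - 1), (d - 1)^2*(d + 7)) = d - 1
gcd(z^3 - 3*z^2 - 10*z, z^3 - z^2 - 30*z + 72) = 1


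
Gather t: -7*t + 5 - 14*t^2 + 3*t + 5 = -14*t^2 - 4*t + 10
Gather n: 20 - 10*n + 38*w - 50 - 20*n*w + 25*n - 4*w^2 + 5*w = n*(15 - 20*w) - 4*w^2 + 43*w - 30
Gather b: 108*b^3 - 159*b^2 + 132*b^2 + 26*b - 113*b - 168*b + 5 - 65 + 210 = 108*b^3 - 27*b^2 - 255*b + 150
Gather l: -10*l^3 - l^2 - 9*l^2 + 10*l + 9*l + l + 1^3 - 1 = -10*l^3 - 10*l^2 + 20*l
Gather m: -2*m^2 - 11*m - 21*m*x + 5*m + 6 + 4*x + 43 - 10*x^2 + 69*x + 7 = -2*m^2 + m*(-21*x - 6) - 10*x^2 + 73*x + 56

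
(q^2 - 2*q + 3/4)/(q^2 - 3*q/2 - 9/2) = (-4*q^2 + 8*q - 3)/(2*(-2*q^2 + 3*q + 9))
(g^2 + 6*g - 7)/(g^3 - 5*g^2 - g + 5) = (g + 7)/(g^2 - 4*g - 5)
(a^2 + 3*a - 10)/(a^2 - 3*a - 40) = (a - 2)/(a - 8)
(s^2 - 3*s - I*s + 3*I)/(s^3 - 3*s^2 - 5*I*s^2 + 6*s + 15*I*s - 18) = (s - I)/(s^2 - 5*I*s + 6)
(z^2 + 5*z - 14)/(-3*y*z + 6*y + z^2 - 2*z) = (-z - 7)/(3*y - z)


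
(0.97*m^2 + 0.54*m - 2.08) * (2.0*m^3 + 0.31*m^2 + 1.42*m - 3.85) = 1.94*m^5 + 1.3807*m^4 - 2.6152*m^3 - 3.6125*m^2 - 5.0326*m + 8.008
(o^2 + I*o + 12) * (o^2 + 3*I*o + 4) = o^4 + 4*I*o^3 + 13*o^2 + 40*I*o + 48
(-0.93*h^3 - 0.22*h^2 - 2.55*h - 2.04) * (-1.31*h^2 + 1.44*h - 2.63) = 1.2183*h^5 - 1.051*h^4 + 5.4696*h^3 - 0.421*h^2 + 3.7689*h + 5.3652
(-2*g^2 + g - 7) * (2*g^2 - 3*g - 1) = -4*g^4 + 8*g^3 - 15*g^2 + 20*g + 7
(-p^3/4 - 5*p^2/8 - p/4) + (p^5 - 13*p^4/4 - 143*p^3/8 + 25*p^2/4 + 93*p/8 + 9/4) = p^5 - 13*p^4/4 - 145*p^3/8 + 45*p^2/8 + 91*p/8 + 9/4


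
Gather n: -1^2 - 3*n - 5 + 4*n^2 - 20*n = 4*n^2 - 23*n - 6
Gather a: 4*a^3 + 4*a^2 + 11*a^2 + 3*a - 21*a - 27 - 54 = 4*a^3 + 15*a^2 - 18*a - 81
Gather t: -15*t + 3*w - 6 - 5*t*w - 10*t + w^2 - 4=t*(-5*w - 25) + w^2 + 3*w - 10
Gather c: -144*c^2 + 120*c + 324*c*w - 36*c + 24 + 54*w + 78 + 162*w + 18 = -144*c^2 + c*(324*w + 84) + 216*w + 120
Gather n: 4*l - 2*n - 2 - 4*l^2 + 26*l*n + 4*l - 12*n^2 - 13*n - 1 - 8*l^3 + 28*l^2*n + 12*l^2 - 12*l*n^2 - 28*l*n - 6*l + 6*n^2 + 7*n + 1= -8*l^3 + 8*l^2 + 2*l + n^2*(-12*l - 6) + n*(28*l^2 - 2*l - 8) - 2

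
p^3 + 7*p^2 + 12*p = p*(p + 3)*(p + 4)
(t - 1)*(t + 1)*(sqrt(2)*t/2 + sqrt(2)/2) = sqrt(2)*t^3/2 + sqrt(2)*t^2/2 - sqrt(2)*t/2 - sqrt(2)/2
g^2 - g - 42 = (g - 7)*(g + 6)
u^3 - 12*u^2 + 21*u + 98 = (u - 7)^2*(u + 2)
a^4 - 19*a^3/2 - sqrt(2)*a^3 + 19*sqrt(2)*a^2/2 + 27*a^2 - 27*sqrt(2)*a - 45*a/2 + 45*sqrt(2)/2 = (a - 5)*(a - 3)*(a - 3/2)*(a - sqrt(2))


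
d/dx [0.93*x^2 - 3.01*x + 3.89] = 1.86*x - 3.01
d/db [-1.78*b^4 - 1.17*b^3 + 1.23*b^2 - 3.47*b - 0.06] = -7.12*b^3 - 3.51*b^2 + 2.46*b - 3.47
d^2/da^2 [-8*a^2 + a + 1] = -16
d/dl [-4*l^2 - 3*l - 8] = -8*l - 3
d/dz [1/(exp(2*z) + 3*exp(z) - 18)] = (-2*exp(z) - 3)*exp(z)/(exp(2*z) + 3*exp(z) - 18)^2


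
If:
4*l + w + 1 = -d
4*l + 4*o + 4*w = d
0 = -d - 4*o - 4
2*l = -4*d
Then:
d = 4/9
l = -8/9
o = -10/9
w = 19/9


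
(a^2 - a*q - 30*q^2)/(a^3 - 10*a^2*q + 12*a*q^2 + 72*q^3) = (-a - 5*q)/(-a^2 + 4*a*q + 12*q^2)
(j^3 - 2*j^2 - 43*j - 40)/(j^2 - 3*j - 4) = (j^2 - 3*j - 40)/(j - 4)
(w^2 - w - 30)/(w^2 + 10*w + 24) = (w^2 - w - 30)/(w^2 + 10*w + 24)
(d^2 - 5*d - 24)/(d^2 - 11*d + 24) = (d + 3)/(d - 3)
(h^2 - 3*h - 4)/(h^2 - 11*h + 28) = (h + 1)/(h - 7)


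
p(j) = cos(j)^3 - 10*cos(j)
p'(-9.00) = -3.09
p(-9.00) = 8.35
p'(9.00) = 3.09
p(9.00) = 8.35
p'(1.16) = 8.73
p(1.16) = -3.93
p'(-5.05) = 9.12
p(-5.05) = -3.28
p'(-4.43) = 9.38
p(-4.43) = 2.76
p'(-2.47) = -5.08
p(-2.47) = 7.35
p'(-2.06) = -8.24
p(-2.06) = 4.60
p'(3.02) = 0.85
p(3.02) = 8.95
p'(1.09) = 8.30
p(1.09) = -4.53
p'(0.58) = 4.33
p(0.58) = -7.78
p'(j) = -3*sin(j)*cos(j)^2 + 10*sin(j)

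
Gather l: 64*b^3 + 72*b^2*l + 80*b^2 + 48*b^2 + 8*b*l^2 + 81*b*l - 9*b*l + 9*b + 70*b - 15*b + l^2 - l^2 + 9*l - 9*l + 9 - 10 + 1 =64*b^3 + 128*b^2 + 8*b*l^2 + 64*b + l*(72*b^2 + 72*b)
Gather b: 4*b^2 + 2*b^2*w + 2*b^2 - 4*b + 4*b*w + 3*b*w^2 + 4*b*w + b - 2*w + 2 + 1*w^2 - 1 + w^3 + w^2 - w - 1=b^2*(2*w + 6) + b*(3*w^2 + 8*w - 3) + w^3 + 2*w^2 - 3*w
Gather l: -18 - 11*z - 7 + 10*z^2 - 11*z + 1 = 10*z^2 - 22*z - 24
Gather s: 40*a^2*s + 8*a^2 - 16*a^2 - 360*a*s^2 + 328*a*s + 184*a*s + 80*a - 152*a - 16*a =-8*a^2 - 360*a*s^2 - 88*a + s*(40*a^2 + 512*a)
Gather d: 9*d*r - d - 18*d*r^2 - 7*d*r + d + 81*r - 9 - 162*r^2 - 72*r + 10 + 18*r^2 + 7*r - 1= d*(-18*r^2 + 2*r) - 144*r^2 + 16*r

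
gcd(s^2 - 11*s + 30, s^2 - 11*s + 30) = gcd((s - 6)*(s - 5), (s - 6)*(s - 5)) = s^2 - 11*s + 30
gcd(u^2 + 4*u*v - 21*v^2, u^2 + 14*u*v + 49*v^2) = u + 7*v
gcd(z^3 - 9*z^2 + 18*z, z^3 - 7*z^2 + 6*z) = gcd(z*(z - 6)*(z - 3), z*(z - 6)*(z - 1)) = z^2 - 6*z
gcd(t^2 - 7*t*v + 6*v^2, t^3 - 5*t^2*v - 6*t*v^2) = t - 6*v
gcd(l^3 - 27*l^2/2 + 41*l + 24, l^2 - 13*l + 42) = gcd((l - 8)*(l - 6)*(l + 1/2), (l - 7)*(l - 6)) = l - 6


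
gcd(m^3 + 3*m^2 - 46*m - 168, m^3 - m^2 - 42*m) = m^2 - m - 42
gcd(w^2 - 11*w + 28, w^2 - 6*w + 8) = w - 4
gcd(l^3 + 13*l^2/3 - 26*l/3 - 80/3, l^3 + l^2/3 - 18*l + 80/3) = l^2 + 7*l/3 - 40/3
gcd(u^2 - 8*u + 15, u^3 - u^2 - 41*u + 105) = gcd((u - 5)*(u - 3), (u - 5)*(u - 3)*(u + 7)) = u^2 - 8*u + 15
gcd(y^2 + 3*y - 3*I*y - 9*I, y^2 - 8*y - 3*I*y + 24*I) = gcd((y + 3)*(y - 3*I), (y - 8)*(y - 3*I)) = y - 3*I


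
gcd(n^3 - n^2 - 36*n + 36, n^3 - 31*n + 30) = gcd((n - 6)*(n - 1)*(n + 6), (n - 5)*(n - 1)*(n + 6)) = n^2 + 5*n - 6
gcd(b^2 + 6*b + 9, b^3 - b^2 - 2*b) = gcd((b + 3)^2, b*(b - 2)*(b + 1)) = 1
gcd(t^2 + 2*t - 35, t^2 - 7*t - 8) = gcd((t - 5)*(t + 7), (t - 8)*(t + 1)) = 1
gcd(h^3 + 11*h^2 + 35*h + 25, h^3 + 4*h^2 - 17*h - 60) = h + 5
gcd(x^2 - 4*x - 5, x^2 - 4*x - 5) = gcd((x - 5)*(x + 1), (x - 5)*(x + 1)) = x^2 - 4*x - 5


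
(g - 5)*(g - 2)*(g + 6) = g^3 - g^2 - 32*g + 60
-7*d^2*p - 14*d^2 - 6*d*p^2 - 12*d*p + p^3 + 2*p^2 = (-7*d + p)*(d + p)*(p + 2)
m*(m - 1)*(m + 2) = m^3 + m^2 - 2*m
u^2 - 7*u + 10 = (u - 5)*(u - 2)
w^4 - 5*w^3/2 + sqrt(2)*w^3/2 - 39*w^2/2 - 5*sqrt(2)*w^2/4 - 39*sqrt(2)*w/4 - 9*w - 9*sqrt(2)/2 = (w - 6)*(w + 1/2)*(w + 3)*(w + sqrt(2)/2)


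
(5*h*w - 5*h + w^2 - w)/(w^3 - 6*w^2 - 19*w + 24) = (5*h + w)/(w^2 - 5*w - 24)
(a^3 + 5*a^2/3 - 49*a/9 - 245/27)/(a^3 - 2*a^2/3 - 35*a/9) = (a + 7/3)/a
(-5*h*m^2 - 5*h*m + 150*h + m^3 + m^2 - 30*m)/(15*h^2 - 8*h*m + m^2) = (-m^2 - m + 30)/(3*h - m)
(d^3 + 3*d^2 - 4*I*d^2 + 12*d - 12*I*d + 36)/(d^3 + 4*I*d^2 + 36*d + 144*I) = (d^2 + d*(3 + 2*I) + 6*I)/(d^2 + 10*I*d - 24)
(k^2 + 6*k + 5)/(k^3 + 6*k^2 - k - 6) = (k + 5)/(k^2 + 5*k - 6)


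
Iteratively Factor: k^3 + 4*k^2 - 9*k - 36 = (k + 3)*(k^2 + k - 12) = (k + 3)*(k + 4)*(k - 3)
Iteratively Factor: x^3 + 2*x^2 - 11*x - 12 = (x + 4)*(x^2 - 2*x - 3) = (x + 1)*(x + 4)*(x - 3)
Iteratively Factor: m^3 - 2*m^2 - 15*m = (m)*(m^2 - 2*m - 15) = m*(m + 3)*(m - 5)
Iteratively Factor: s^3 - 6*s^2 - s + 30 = (s - 5)*(s^2 - s - 6) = (s - 5)*(s - 3)*(s + 2)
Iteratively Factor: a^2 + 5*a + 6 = (a + 2)*(a + 3)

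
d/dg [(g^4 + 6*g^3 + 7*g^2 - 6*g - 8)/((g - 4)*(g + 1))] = g*(2*g^2 - 7*g - 40)/(g^2 - 8*g + 16)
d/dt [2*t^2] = 4*t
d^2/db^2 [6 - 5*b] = 0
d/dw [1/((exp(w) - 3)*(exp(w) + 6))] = (-2*exp(w) - 3)*exp(w)/(exp(4*w) + 6*exp(3*w) - 27*exp(2*w) - 108*exp(w) + 324)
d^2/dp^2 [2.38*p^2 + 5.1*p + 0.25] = 4.76000000000000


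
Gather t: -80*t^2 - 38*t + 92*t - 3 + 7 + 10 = -80*t^2 + 54*t + 14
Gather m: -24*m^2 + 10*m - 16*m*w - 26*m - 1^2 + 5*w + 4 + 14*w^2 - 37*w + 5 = -24*m^2 + m*(-16*w - 16) + 14*w^2 - 32*w + 8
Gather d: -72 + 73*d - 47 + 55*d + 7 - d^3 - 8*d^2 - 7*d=-d^3 - 8*d^2 + 121*d - 112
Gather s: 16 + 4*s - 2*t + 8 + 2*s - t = 6*s - 3*t + 24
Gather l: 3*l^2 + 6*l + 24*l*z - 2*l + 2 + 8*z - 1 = 3*l^2 + l*(24*z + 4) + 8*z + 1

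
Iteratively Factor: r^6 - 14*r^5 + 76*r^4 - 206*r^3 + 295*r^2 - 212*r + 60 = (r - 1)*(r^5 - 13*r^4 + 63*r^3 - 143*r^2 + 152*r - 60) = (r - 3)*(r - 1)*(r^4 - 10*r^3 + 33*r^2 - 44*r + 20) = (r - 3)*(r - 1)^2*(r^3 - 9*r^2 + 24*r - 20) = (r - 3)*(r - 2)*(r - 1)^2*(r^2 - 7*r + 10) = (r - 5)*(r - 3)*(r - 2)*(r - 1)^2*(r - 2)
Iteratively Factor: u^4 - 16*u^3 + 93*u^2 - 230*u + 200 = (u - 4)*(u^3 - 12*u^2 + 45*u - 50) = (u - 5)*(u - 4)*(u^2 - 7*u + 10) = (u - 5)*(u - 4)*(u - 2)*(u - 5)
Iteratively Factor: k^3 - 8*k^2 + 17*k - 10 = (k - 2)*(k^2 - 6*k + 5) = (k - 5)*(k - 2)*(k - 1)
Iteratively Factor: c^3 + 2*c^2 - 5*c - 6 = (c + 3)*(c^2 - c - 2) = (c - 2)*(c + 3)*(c + 1)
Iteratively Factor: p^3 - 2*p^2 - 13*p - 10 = (p - 5)*(p^2 + 3*p + 2) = (p - 5)*(p + 2)*(p + 1)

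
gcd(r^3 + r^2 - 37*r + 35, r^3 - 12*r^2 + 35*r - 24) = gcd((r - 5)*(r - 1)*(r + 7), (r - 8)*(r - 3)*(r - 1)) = r - 1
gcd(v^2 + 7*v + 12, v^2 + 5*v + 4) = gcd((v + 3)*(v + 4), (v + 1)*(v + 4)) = v + 4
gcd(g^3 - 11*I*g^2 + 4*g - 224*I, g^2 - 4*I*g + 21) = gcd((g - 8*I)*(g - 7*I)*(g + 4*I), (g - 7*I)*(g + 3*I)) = g - 7*I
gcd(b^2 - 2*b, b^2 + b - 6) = b - 2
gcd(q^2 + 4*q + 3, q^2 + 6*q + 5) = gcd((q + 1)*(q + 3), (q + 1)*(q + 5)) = q + 1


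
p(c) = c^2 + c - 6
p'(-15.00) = -29.00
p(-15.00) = 204.00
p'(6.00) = 13.00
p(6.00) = 36.00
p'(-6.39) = -11.78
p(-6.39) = 28.44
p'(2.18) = 5.36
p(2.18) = 0.93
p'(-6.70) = -12.40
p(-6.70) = 32.19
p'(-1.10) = -1.20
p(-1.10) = -5.89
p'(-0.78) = -0.56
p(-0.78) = -6.17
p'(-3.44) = -5.88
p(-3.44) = 2.39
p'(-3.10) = -5.20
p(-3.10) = 0.51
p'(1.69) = 4.38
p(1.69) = -1.45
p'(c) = 2*c + 1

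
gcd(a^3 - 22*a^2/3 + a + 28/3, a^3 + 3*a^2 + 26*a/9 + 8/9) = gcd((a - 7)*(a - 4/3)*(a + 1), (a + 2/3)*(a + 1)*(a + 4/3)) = a + 1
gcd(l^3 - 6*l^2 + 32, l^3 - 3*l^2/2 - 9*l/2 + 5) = l + 2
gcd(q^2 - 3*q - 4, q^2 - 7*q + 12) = q - 4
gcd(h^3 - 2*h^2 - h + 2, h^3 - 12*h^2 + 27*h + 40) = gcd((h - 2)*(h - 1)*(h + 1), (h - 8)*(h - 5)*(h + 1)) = h + 1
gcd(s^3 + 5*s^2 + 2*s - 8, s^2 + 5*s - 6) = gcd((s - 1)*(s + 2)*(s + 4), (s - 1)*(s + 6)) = s - 1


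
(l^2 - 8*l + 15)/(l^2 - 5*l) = (l - 3)/l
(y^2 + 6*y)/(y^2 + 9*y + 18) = y/(y + 3)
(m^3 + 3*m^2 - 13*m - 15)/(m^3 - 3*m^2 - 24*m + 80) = (m^2 - 2*m - 3)/(m^2 - 8*m + 16)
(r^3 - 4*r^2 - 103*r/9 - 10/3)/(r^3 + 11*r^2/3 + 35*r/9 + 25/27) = 3*(r - 6)/(3*r + 5)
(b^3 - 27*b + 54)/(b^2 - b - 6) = (b^2 + 3*b - 18)/(b + 2)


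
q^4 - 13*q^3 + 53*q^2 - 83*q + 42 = (q - 7)*(q - 3)*(q - 2)*(q - 1)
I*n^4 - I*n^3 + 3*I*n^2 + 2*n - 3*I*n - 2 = (n - I)^2*(n + 2*I)*(I*n - I)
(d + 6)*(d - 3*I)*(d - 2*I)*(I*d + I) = I*d^4 + 5*d^3 + 7*I*d^3 + 35*d^2 + 30*d - 42*I*d - 36*I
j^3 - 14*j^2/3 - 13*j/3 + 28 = (j - 4)*(j - 3)*(j + 7/3)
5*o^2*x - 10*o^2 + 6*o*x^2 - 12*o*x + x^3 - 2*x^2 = (o + x)*(5*o + x)*(x - 2)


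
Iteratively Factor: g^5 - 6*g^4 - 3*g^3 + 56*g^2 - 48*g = (g - 4)*(g^4 - 2*g^3 - 11*g^2 + 12*g) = (g - 4)^2*(g^3 + 2*g^2 - 3*g) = g*(g - 4)^2*(g^2 + 2*g - 3) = g*(g - 4)^2*(g + 3)*(g - 1)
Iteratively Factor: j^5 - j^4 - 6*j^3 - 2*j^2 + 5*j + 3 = (j - 1)*(j^4 - 6*j^2 - 8*j - 3) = (j - 1)*(j + 1)*(j^3 - j^2 - 5*j - 3) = (j - 1)*(j + 1)^2*(j^2 - 2*j - 3) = (j - 3)*(j - 1)*(j + 1)^2*(j + 1)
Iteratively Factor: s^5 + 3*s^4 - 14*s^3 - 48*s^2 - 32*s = (s + 1)*(s^4 + 2*s^3 - 16*s^2 - 32*s) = (s + 1)*(s + 2)*(s^3 - 16*s) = s*(s + 1)*(s + 2)*(s^2 - 16) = s*(s - 4)*(s + 1)*(s + 2)*(s + 4)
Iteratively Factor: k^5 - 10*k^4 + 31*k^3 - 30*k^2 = (k)*(k^4 - 10*k^3 + 31*k^2 - 30*k) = k^2*(k^3 - 10*k^2 + 31*k - 30) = k^2*(k - 2)*(k^2 - 8*k + 15) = k^2*(k - 5)*(k - 2)*(k - 3)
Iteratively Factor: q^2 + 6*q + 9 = (q + 3)*(q + 3)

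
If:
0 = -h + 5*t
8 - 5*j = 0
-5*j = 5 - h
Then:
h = 13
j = 8/5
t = 13/5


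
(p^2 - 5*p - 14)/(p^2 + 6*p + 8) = (p - 7)/(p + 4)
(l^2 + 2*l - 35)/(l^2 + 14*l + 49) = (l - 5)/(l + 7)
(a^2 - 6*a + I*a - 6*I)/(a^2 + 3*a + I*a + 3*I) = (a - 6)/(a + 3)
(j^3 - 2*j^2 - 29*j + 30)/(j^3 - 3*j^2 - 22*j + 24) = (j + 5)/(j + 4)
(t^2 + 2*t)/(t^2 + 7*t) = (t + 2)/(t + 7)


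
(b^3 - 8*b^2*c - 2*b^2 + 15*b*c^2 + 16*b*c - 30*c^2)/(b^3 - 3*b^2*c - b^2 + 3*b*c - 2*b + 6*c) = (b - 5*c)/(b + 1)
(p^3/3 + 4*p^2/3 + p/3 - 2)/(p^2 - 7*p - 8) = (-p^3 - 4*p^2 - p + 6)/(3*(-p^2 + 7*p + 8))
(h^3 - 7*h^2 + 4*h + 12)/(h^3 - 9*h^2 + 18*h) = (h^2 - h - 2)/(h*(h - 3))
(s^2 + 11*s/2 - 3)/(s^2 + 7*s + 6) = (s - 1/2)/(s + 1)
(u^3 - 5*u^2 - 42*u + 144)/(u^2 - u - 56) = (u^2 + 3*u - 18)/(u + 7)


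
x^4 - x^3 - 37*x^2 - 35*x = x*(x - 7)*(x + 1)*(x + 5)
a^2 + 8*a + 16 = (a + 4)^2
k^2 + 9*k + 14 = (k + 2)*(k + 7)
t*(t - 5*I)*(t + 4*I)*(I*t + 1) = I*t^4 + 2*t^3 + 19*I*t^2 + 20*t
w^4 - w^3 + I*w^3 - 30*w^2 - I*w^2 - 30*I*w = w*(w - 6)*(w + 5)*(w + I)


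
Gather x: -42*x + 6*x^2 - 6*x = 6*x^2 - 48*x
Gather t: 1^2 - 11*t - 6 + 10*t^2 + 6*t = 10*t^2 - 5*t - 5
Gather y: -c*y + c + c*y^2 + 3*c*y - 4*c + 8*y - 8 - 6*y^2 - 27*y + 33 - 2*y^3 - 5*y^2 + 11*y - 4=-3*c - 2*y^3 + y^2*(c - 11) + y*(2*c - 8) + 21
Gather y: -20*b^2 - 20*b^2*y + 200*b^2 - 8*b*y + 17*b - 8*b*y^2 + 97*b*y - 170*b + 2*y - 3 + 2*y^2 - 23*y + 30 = 180*b^2 - 153*b + y^2*(2 - 8*b) + y*(-20*b^2 + 89*b - 21) + 27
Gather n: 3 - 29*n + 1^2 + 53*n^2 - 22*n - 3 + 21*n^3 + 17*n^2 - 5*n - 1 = 21*n^3 + 70*n^2 - 56*n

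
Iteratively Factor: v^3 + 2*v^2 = (v)*(v^2 + 2*v) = v^2*(v + 2)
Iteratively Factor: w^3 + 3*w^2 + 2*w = (w + 1)*(w^2 + 2*w) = w*(w + 1)*(w + 2)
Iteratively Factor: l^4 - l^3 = (l)*(l^3 - l^2) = l*(l - 1)*(l^2) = l^2*(l - 1)*(l)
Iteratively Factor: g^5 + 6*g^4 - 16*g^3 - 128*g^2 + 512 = (g + 4)*(g^4 + 2*g^3 - 24*g^2 - 32*g + 128) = (g + 4)^2*(g^3 - 2*g^2 - 16*g + 32) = (g - 4)*(g + 4)^2*(g^2 + 2*g - 8) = (g - 4)*(g + 4)^3*(g - 2)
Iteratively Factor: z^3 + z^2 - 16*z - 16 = (z - 4)*(z^2 + 5*z + 4) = (z - 4)*(z + 4)*(z + 1)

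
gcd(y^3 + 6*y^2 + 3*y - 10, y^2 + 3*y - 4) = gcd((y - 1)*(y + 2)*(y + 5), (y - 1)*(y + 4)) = y - 1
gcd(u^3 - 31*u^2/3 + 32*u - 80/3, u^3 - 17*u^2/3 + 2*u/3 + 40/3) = u - 5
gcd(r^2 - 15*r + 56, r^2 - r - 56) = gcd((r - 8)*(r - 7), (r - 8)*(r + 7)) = r - 8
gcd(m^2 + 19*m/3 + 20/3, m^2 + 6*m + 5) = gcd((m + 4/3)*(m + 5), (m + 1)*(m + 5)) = m + 5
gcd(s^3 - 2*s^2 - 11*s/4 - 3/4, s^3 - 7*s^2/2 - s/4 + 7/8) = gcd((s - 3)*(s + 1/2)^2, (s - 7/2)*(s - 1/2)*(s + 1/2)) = s + 1/2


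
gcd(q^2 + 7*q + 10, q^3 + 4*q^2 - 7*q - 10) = q + 5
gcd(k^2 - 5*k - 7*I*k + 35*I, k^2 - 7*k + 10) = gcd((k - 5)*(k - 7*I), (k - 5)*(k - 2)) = k - 5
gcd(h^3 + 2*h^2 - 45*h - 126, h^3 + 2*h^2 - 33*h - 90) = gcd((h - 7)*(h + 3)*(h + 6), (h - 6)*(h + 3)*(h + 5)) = h + 3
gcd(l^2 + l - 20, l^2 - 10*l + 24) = l - 4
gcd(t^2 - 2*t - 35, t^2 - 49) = t - 7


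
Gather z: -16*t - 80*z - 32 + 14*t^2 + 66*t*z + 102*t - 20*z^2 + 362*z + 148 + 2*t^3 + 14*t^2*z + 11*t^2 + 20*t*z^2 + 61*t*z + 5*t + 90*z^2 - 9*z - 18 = 2*t^3 + 25*t^2 + 91*t + z^2*(20*t + 70) + z*(14*t^2 + 127*t + 273) + 98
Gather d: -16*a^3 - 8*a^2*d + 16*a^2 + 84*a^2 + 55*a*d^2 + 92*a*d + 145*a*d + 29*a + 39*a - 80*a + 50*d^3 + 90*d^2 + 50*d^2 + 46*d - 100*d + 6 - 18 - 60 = -16*a^3 + 100*a^2 - 12*a + 50*d^3 + d^2*(55*a + 140) + d*(-8*a^2 + 237*a - 54) - 72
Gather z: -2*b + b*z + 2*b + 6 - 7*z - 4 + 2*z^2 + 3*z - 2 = 2*z^2 + z*(b - 4)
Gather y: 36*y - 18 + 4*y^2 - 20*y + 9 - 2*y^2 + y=2*y^2 + 17*y - 9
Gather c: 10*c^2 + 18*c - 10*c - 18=10*c^2 + 8*c - 18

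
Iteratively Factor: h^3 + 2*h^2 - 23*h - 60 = (h - 5)*(h^2 + 7*h + 12) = (h - 5)*(h + 3)*(h + 4)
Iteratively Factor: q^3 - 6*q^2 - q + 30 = (q - 3)*(q^2 - 3*q - 10) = (q - 3)*(q + 2)*(q - 5)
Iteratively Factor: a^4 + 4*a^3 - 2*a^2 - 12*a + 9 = (a - 1)*(a^3 + 5*a^2 + 3*a - 9) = (a - 1)^2*(a^2 + 6*a + 9) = (a - 1)^2*(a + 3)*(a + 3)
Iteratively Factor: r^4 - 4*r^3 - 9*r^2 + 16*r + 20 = (r - 2)*(r^3 - 2*r^2 - 13*r - 10) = (r - 2)*(r + 2)*(r^2 - 4*r - 5) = (r - 5)*(r - 2)*(r + 2)*(r + 1)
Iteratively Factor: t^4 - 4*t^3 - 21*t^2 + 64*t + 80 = (t + 4)*(t^3 - 8*t^2 + 11*t + 20) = (t + 1)*(t + 4)*(t^2 - 9*t + 20) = (t - 5)*(t + 1)*(t + 4)*(t - 4)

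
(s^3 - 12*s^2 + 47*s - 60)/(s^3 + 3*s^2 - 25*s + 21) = (s^2 - 9*s + 20)/(s^2 + 6*s - 7)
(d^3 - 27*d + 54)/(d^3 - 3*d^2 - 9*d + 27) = (d + 6)/(d + 3)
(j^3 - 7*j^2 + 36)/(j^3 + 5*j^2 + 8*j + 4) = (j^2 - 9*j + 18)/(j^2 + 3*j + 2)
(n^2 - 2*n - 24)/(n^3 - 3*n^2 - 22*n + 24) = 1/(n - 1)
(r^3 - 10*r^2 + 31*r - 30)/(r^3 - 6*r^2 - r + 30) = (r - 2)/(r + 2)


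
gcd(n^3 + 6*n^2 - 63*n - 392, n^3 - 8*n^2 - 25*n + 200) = n - 8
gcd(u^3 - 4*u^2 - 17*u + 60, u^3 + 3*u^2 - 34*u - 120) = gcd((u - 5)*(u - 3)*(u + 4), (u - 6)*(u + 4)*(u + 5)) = u + 4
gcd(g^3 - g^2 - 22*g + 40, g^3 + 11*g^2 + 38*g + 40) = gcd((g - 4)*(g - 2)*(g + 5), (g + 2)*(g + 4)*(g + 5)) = g + 5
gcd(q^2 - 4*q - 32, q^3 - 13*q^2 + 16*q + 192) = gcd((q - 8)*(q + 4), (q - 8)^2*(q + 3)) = q - 8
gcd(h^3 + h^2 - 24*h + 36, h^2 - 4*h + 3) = h - 3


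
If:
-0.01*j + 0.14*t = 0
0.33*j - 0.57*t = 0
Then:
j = 0.00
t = 0.00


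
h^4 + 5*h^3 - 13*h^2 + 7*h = h*(h - 1)^2*(h + 7)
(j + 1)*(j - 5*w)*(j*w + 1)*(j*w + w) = j^4*w^2 - 5*j^3*w^3 + 2*j^3*w^2 + j^3*w - 10*j^2*w^3 - 4*j^2*w^2 + 2*j^2*w - 5*j*w^3 - 10*j*w^2 + j*w - 5*w^2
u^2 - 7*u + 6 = (u - 6)*(u - 1)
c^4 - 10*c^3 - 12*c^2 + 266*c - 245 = (c - 7)^2*(c - 1)*(c + 5)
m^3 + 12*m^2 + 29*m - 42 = (m - 1)*(m + 6)*(m + 7)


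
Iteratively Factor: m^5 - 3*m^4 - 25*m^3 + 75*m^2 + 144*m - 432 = (m - 4)*(m^4 + m^3 - 21*m^2 - 9*m + 108) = (m - 4)*(m - 3)*(m^3 + 4*m^2 - 9*m - 36) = (m - 4)*(m - 3)^2*(m^2 + 7*m + 12) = (m - 4)*(m - 3)^2*(m + 4)*(m + 3)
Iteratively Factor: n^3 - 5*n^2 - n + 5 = (n - 5)*(n^2 - 1) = (n - 5)*(n + 1)*(n - 1)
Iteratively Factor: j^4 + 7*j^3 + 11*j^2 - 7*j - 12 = (j - 1)*(j^3 + 8*j^2 + 19*j + 12) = (j - 1)*(j + 1)*(j^2 + 7*j + 12) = (j - 1)*(j + 1)*(j + 4)*(j + 3)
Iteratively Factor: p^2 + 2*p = (p + 2)*(p)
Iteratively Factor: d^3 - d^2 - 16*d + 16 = (d - 1)*(d^2 - 16) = (d - 4)*(d - 1)*(d + 4)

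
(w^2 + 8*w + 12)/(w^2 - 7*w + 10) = (w^2 + 8*w + 12)/(w^2 - 7*w + 10)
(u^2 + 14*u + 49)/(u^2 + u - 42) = (u + 7)/(u - 6)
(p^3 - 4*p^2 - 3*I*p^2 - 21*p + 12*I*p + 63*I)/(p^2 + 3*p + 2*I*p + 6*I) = (p^2 - p*(7 + 3*I) + 21*I)/(p + 2*I)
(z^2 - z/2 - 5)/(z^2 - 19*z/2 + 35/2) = (z + 2)/(z - 7)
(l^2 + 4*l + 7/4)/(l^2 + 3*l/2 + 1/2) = (l + 7/2)/(l + 1)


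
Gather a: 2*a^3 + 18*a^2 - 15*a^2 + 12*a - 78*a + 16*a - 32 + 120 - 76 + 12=2*a^3 + 3*a^2 - 50*a + 24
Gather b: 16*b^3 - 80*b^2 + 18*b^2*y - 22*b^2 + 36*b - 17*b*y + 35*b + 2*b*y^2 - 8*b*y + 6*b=16*b^3 + b^2*(18*y - 102) + b*(2*y^2 - 25*y + 77)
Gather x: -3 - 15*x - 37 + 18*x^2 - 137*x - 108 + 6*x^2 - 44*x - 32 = 24*x^2 - 196*x - 180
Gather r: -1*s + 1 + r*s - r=r*(s - 1) - s + 1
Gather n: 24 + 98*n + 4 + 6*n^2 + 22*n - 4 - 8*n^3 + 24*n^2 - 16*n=-8*n^3 + 30*n^2 + 104*n + 24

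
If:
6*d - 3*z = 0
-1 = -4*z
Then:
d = 1/8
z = 1/4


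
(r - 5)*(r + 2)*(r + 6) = r^3 + 3*r^2 - 28*r - 60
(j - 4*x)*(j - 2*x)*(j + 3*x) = j^3 - 3*j^2*x - 10*j*x^2 + 24*x^3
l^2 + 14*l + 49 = (l + 7)^2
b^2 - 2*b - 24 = (b - 6)*(b + 4)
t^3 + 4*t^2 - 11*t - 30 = (t - 3)*(t + 2)*(t + 5)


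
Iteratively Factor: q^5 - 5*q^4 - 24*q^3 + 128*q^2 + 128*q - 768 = (q - 4)*(q^4 - q^3 - 28*q^2 + 16*q + 192) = (q - 4)*(q + 4)*(q^3 - 5*q^2 - 8*q + 48) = (q - 4)^2*(q + 4)*(q^2 - q - 12) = (q - 4)^3*(q + 4)*(q + 3)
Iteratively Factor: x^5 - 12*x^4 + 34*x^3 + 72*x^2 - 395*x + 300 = (x - 5)*(x^4 - 7*x^3 - x^2 + 67*x - 60) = (x - 5)*(x - 4)*(x^3 - 3*x^2 - 13*x + 15) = (x - 5)^2*(x - 4)*(x^2 + 2*x - 3) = (x - 5)^2*(x - 4)*(x + 3)*(x - 1)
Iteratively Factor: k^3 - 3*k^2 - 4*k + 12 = (k - 2)*(k^2 - k - 6) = (k - 3)*(k - 2)*(k + 2)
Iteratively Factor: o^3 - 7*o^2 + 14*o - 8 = (o - 4)*(o^2 - 3*o + 2) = (o - 4)*(o - 1)*(o - 2)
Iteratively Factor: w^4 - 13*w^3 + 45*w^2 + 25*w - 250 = (w - 5)*(w^3 - 8*w^2 + 5*w + 50) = (w - 5)*(w + 2)*(w^2 - 10*w + 25) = (w - 5)^2*(w + 2)*(w - 5)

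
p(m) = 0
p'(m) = 0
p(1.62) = 0.00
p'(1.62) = 0.00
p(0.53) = 0.00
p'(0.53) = 0.00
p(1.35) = 0.00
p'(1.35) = 0.00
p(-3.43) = 0.00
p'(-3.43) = 0.00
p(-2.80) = 0.00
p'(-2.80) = 0.00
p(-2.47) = 0.00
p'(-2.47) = 0.00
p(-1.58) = 0.00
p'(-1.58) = 0.00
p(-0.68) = 0.00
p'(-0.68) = 0.00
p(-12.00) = 0.00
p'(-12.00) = 0.00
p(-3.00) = 0.00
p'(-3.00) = 0.00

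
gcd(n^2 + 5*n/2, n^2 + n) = n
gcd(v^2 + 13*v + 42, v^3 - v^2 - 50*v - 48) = v + 6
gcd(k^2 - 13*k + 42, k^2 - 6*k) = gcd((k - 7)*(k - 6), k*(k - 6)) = k - 6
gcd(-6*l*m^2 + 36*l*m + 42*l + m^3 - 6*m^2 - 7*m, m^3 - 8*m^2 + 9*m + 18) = m + 1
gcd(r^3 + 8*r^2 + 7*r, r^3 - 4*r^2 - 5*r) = r^2 + r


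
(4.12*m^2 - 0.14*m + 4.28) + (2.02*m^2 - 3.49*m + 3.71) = 6.14*m^2 - 3.63*m + 7.99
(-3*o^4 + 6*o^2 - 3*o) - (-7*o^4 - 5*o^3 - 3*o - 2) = 4*o^4 + 5*o^3 + 6*o^2 + 2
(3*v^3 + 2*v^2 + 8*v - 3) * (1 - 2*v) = -6*v^4 - v^3 - 14*v^2 + 14*v - 3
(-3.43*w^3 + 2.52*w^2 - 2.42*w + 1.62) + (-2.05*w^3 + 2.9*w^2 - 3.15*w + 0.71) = -5.48*w^3 + 5.42*w^2 - 5.57*w + 2.33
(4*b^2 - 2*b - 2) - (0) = 4*b^2 - 2*b - 2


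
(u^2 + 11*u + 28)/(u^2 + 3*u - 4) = (u + 7)/(u - 1)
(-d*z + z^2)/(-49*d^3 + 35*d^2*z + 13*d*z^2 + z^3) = z/(49*d^2 + 14*d*z + z^2)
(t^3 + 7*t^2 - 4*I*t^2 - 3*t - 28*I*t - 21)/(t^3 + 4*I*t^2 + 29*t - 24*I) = (t + 7)/(t + 8*I)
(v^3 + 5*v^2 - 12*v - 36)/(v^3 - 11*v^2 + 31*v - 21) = (v^2 + 8*v + 12)/(v^2 - 8*v + 7)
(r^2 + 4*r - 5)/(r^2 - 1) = (r + 5)/(r + 1)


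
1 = 1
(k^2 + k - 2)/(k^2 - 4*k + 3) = (k + 2)/(k - 3)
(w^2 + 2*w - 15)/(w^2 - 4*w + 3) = (w + 5)/(w - 1)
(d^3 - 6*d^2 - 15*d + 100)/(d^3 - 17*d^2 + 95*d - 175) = (d + 4)/(d - 7)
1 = 1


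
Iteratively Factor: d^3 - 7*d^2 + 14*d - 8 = (d - 1)*(d^2 - 6*d + 8) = (d - 2)*(d - 1)*(d - 4)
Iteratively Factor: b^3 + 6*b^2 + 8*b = (b + 4)*(b^2 + 2*b) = (b + 2)*(b + 4)*(b)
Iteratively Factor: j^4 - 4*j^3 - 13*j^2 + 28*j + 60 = (j + 2)*(j^3 - 6*j^2 - j + 30) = (j - 5)*(j + 2)*(j^2 - j - 6) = (j - 5)*(j - 3)*(j + 2)*(j + 2)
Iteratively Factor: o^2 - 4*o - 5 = (o - 5)*(o + 1)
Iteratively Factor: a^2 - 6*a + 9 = (a - 3)*(a - 3)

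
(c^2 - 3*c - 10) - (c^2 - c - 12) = 2 - 2*c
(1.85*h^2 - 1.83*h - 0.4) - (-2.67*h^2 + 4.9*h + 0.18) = 4.52*h^2 - 6.73*h - 0.58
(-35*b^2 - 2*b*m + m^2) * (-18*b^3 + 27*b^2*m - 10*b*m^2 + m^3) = 630*b^5 - 909*b^4*m + 278*b^3*m^2 + 12*b^2*m^3 - 12*b*m^4 + m^5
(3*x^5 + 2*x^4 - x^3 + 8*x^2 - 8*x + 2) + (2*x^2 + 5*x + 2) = 3*x^5 + 2*x^4 - x^3 + 10*x^2 - 3*x + 4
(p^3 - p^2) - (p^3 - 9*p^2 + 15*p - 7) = 8*p^2 - 15*p + 7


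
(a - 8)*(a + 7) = a^2 - a - 56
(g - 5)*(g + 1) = g^2 - 4*g - 5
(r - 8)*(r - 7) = r^2 - 15*r + 56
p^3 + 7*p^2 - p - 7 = (p - 1)*(p + 1)*(p + 7)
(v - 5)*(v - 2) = v^2 - 7*v + 10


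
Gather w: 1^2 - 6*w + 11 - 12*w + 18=30 - 18*w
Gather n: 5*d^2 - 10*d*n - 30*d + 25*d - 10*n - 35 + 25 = 5*d^2 - 5*d + n*(-10*d - 10) - 10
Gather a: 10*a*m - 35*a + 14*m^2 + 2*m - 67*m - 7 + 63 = a*(10*m - 35) + 14*m^2 - 65*m + 56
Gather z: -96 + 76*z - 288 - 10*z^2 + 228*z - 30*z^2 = -40*z^2 + 304*z - 384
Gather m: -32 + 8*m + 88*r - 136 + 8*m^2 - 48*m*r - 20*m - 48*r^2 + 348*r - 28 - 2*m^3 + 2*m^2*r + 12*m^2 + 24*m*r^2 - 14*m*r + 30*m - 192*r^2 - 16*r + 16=-2*m^3 + m^2*(2*r + 20) + m*(24*r^2 - 62*r + 18) - 240*r^2 + 420*r - 180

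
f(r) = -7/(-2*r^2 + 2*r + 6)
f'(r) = -7*(4*r - 2)/(-2*r^2 + 2*r + 6)^2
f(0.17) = -1.11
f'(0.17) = 0.23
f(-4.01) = 0.20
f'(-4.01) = 0.11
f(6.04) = 0.13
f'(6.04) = -0.05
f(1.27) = -1.32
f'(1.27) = -0.76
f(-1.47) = 5.55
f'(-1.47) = 34.65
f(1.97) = -3.21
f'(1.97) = -8.68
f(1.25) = -1.30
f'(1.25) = -0.73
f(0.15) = -1.12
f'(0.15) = 0.25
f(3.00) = 1.17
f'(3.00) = -1.94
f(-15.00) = 0.01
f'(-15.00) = 0.00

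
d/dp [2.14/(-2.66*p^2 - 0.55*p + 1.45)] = (11.3848*p + 1.177)/(2.66*p^2 + 0.55*p - 1.45)^2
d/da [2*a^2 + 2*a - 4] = 4*a + 2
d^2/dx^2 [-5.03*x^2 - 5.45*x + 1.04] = -10.0600000000000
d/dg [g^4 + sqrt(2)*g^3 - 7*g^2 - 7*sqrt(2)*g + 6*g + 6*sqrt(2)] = 4*g^3 + 3*sqrt(2)*g^2 - 14*g - 7*sqrt(2) + 6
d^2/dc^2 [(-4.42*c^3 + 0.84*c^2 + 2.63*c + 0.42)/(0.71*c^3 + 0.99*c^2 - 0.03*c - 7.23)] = (7.06052400000002*c^6 + 7.389822*c^5 - 258.530454*c^4 + 7.12633199999992*c^3 + 194.745744*c^2 - 1260.46773*c + 92.690802)/(0.357911*c^9 + 1.497177*c^8 + 2.042244*c^7 - 10.090152*c^6 - 30.578094*c^5 - 20.331702*c^4 + 112.629636*c^3 + 155.230992*c^2 - 4.704561*c - 377.933067)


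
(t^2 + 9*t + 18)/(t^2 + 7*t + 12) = (t + 6)/(t + 4)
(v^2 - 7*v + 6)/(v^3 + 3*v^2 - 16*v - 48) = (v^2 - 7*v + 6)/(v^3 + 3*v^2 - 16*v - 48)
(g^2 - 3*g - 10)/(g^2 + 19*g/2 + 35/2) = 2*(g^2 - 3*g - 10)/(2*g^2 + 19*g + 35)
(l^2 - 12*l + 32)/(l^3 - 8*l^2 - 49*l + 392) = (l - 4)/(l^2 - 49)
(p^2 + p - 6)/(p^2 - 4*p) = (p^2 + p - 6)/(p*(p - 4))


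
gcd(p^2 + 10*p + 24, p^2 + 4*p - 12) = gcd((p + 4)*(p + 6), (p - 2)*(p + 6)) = p + 6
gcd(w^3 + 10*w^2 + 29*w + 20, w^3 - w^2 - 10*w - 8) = w + 1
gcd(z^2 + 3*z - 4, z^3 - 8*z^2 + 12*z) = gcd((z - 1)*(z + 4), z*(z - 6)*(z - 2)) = 1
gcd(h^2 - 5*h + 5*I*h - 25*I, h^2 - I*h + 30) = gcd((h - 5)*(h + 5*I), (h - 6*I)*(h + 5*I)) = h + 5*I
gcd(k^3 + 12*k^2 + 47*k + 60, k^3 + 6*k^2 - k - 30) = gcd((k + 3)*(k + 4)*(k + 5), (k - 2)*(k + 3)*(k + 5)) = k^2 + 8*k + 15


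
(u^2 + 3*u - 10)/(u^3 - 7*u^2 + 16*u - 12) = (u + 5)/(u^2 - 5*u + 6)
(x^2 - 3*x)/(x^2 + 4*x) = (x - 3)/(x + 4)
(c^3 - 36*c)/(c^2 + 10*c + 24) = c*(c - 6)/(c + 4)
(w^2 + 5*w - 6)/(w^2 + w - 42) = (w^2 + 5*w - 6)/(w^2 + w - 42)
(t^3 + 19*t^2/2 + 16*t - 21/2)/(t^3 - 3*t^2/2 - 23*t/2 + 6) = (t + 7)/(t - 4)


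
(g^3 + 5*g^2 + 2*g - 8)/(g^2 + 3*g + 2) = (g^2 + 3*g - 4)/(g + 1)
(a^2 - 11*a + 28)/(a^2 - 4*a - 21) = (a - 4)/(a + 3)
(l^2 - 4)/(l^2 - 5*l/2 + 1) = 2*(l + 2)/(2*l - 1)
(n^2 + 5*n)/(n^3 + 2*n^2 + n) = (n + 5)/(n^2 + 2*n + 1)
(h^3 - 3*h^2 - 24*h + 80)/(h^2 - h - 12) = (h^2 + h - 20)/(h + 3)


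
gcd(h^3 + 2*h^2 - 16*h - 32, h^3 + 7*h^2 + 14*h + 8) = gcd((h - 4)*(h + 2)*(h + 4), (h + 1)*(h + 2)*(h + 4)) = h^2 + 6*h + 8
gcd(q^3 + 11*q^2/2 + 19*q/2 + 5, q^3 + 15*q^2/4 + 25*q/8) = q + 5/2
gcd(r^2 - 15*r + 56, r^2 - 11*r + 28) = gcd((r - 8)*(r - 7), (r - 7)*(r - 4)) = r - 7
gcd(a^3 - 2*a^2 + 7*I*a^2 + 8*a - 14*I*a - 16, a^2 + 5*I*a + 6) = a - I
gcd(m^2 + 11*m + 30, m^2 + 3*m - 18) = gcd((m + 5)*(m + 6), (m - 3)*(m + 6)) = m + 6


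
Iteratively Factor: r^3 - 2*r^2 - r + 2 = (r - 2)*(r^2 - 1) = (r - 2)*(r - 1)*(r + 1)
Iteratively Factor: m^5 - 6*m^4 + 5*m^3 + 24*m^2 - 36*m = (m - 3)*(m^4 - 3*m^3 - 4*m^2 + 12*m) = m*(m - 3)*(m^3 - 3*m^2 - 4*m + 12) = m*(m - 3)*(m - 2)*(m^2 - m - 6) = m*(m - 3)*(m - 2)*(m + 2)*(m - 3)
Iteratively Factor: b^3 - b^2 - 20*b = (b + 4)*(b^2 - 5*b) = (b - 5)*(b + 4)*(b)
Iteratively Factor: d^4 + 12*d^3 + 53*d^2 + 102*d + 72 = (d + 3)*(d^3 + 9*d^2 + 26*d + 24) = (d + 3)*(d + 4)*(d^2 + 5*d + 6) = (d + 2)*(d + 3)*(d + 4)*(d + 3)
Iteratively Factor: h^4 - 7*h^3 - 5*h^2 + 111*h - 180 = (h - 3)*(h^3 - 4*h^2 - 17*h + 60) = (h - 3)^2*(h^2 - h - 20) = (h - 3)^2*(h + 4)*(h - 5)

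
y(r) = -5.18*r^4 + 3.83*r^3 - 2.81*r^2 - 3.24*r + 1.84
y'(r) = -20.72*r^3 + 11.49*r^2 - 5.62*r - 3.24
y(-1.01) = -7.09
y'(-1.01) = 35.50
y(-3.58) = -1049.17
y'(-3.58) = 1114.83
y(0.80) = -2.71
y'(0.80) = -10.99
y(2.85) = -283.31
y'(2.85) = -405.58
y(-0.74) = -0.41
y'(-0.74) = 15.61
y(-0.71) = 0.04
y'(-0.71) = 13.96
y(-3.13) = -630.16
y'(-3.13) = 762.28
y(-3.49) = -952.36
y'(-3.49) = 1037.10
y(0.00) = 1.84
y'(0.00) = -3.24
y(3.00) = -349.34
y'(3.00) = -476.13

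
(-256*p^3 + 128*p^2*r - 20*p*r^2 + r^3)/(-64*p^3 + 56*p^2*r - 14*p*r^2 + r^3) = (8*p - r)/(2*p - r)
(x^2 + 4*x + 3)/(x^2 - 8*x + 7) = (x^2 + 4*x + 3)/(x^2 - 8*x + 7)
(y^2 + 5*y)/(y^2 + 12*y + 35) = y/(y + 7)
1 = 1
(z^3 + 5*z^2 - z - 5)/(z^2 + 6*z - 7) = (z^2 + 6*z + 5)/(z + 7)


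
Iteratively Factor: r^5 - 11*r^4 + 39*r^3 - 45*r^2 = (r - 5)*(r^4 - 6*r^3 + 9*r^2) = (r - 5)*(r - 3)*(r^3 - 3*r^2) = r*(r - 5)*(r - 3)*(r^2 - 3*r) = r*(r - 5)*(r - 3)^2*(r)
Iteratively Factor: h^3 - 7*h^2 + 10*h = (h - 2)*(h^2 - 5*h) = (h - 5)*(h - 2)*(h)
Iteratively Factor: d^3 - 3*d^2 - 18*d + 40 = (d - 5)*(d^2 + 2*d - 8) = (d - 5)*(d + 4)*(d - 2)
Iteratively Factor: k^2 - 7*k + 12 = (k - 3)*(k - 4)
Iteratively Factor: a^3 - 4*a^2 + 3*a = (a - 1)*(a^2 - 3*a) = (a - 3)*(a - 1)*(a)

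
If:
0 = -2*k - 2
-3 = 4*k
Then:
No Solution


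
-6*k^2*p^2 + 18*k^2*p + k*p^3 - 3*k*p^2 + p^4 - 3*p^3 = p*(-2*k + p)*(3*k + p)*(p - 3)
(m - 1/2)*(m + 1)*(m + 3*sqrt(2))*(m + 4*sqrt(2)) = m^4 + m^3/2 + 7*sqrt(2)*m^3 + 7*sqrt(2)*m^2/2 + 47*m^2/2 - 7*sqrt(2)*m/2 + 12*m - 12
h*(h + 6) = h^2 + 6*h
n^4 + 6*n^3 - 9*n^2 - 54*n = n*(n - 3)*(n + 3)*(n + 6)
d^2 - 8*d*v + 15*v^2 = (d - 5*v)*(d - 3*v)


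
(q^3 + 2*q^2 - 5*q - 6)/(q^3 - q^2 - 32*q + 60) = (q^2 + 4*q + 3)/(q^2 + q - 30)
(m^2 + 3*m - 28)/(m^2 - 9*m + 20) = (m + 7)/(m - 5)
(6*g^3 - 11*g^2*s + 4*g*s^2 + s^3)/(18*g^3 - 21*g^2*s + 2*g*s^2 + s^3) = (-g + s)/(-3*g + s)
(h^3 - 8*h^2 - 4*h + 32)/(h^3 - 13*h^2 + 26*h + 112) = (h - 2)/(h - 7)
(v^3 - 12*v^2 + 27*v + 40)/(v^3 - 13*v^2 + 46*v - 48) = (v^2 - 4*v - 5)/(v^2 - 5*v + 6)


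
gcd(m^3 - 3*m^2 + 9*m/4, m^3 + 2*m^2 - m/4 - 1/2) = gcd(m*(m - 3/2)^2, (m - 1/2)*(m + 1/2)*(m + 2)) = 1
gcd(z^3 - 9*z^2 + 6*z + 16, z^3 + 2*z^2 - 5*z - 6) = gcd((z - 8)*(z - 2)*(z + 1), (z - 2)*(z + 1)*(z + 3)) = z^2 - z - 2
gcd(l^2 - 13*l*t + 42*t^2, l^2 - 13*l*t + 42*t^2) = l^2 - 13*l*t + 42*t^2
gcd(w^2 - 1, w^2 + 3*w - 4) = w - 1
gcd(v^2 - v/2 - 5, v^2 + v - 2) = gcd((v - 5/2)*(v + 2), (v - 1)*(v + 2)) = v + 2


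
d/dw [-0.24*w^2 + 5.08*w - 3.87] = 5.08 - 0.48*w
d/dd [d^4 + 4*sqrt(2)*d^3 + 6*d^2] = 4*d*(d^2 + 3*sqrt(2)*d + 3)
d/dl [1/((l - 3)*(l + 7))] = 2*(-l - 2)/(l^4 + 8*l^3 - 26*l^2 - 168*l + 441)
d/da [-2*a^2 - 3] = -4*a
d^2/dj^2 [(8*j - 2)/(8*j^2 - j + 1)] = 4*(12*(1 - 8*j)*(8*j^2 - j + 1) + (4*j - 1)*(16*j - 1)^2)/(8*j^2 - j + 1)^3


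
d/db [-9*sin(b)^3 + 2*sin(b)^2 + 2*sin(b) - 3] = (-27*sin(b)^2 + 4*sin(b) + 2)*cos(b)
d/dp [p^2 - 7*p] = 2*p - 7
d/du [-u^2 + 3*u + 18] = 3 - 2*u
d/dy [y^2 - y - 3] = 2*y - 1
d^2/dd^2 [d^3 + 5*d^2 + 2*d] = 6*d + 10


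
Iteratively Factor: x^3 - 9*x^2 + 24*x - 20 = (x - 5)*(x^2 - 4*x + 4) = (x - 5)*(x - 2)*(x - 2)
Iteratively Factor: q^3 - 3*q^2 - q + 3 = (q + 1)*(q^2 - 4*q + 3) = (q - 1)*(q + 1)*(q - 3)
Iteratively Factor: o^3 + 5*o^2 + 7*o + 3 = (o + 1)*(o^2 + 4*o + 3) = (o + 1)*(o + 3)*(o + 1)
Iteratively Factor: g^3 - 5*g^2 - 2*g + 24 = (g - 4)*(g^2 - g - 6) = (g - 4)*(g - 3)*(g + 2)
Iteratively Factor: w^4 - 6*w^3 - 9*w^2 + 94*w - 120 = (w - 3)*(w^3 - 3*w^2 - 18*w + 40) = (w - 3)*(w - 2)*(w^2 - w - 20) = (w - 3)*(w - 2)*(w + 4)*(w - 5)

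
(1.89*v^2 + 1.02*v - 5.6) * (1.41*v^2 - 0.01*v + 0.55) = 2.6649*v^4 + 1.4193*v^3 - 6.8667*v^2 + 0.617*v - 3.08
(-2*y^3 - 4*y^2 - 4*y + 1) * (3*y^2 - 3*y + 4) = -6*y^5 - 6*y^4 - 8*y^3 - y^2 - 19*y + 4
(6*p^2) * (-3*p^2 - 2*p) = -18*p^4 - 12*p^3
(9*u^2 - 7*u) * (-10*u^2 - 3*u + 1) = -90*u^4 + 43*u^3 + 30*u^2 - 7*u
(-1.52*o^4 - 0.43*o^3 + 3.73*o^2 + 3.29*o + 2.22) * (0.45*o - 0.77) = -0.684*o^5 + 0.9769*o^4 + 2.0096*o^3 - 1.3916*o^2 - 1.5343*o - 1.7094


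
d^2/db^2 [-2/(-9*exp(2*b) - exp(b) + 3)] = 2*(2*(18*exp(b) + 1)^2*exp(b) - (36*exp(b) + 1)*(9*exp(2*b) + exp(b) - 3))*exp(b)/(9*exp(2*b) + exp(b) - 3)^3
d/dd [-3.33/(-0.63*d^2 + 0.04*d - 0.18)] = (0.1332 - 4.1958*d)/(0.63*d^2 - 0.04*d + 0.18)^2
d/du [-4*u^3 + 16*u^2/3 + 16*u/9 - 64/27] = -12*u^2 + 32*u/3 + 16/9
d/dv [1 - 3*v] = -3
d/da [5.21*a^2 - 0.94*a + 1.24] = 10.42*a - 0.94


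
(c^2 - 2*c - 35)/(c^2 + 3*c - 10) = (c - 7)/(c - 2)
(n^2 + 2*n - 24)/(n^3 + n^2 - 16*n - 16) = (n + 6)/(n^2 + 5*n + 4)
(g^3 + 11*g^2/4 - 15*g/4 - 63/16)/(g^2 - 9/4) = (8*g^2 + 34*g + 21)/(4*(2*g + 3))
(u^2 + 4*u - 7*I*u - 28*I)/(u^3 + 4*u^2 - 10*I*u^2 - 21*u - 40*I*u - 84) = 1/(u - 3*I)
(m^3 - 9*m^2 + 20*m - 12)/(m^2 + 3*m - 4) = (m^2 - 8*m + 12)/(m + 4)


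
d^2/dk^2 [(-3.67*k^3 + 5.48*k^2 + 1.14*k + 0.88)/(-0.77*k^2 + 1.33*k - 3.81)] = (-3.5527136788005e-15*k^5 + 7.105427357601e-15*k^4 - 21.12558*k^3 - 18.252402*k^2 + 345.118278*k - 168.599852)/(0.456533*k^6 - 2.365671*k^5 + 10.863006*k^4 - 25.763563*k^3 + 53.750718*k^2 - 57.919239*k + 55.306341)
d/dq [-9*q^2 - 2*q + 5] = -18*q - 2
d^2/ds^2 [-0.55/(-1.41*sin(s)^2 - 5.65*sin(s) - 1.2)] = (-4.37382*sin(s)^4 - 13.144725*sin(s)^3 - 7.274245*sin(s)^2 + 30.01845*sin(s) + 33.25355)/(1.41*sin(s)^2 + 5.65*sin(s) + 1.2)^3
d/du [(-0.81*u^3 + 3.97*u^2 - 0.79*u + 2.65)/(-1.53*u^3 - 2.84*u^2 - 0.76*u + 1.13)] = (8.3745*u^4 - 1.1862*u^3 + 4.1568*u^2 + 24.0242*u + 1.1213)/(2.3409*u^6 + 8.6904*u^5 + 10.3912*u^4 + 0.859*u^3 - 5.8408*u^2 - 1.7176*u + 1.2769)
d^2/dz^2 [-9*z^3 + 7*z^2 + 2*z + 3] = 14 - 54*z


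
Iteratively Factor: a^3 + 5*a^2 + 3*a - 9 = (a - 1)*(a^2 + 6*a + 9) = (a - 1)*(a + 3)*(a + 3)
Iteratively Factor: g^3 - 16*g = (g)*(g^2 - 16) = g*(g + 4)*(g - 4)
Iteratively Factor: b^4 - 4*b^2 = (b)*(b^3 - 4*b) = b^2*(b^2 - 4) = b^2*(b + 2)*(b - 2)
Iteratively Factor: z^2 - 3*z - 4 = (z + 1)*(z - 4)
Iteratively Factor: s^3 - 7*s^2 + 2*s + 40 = (s + 2)*(s^2 - 9*s + 20) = (s - 4)*(s + 2)*(s - 5)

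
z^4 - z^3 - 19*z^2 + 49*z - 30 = (z - 3)*(z - 2)*(z - 1)*(z + 5)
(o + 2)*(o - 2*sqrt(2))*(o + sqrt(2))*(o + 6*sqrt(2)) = o^4 + 2*o^3 + 5*sqrt(2)*o^3 - 16*o^2 + 10*sqrt(2)*o^2 - 24*sqrt(2)*o - 32*o - 48*sqrt(2)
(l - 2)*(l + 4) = l^2 + 2*l - 8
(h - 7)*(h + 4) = h^2 - 3*h - 28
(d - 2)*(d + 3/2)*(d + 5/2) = d^3 + 2*d^2 - 17*d/4 - 15/2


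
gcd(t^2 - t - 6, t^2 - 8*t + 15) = t - 3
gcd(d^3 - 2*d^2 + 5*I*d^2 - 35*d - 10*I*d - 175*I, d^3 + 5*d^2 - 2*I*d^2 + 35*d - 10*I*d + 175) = d^2 + d*(5 + 5*I) + 25*I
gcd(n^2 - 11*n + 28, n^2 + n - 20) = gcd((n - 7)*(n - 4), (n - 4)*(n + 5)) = n - 4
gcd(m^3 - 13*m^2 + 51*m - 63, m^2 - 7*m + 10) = 1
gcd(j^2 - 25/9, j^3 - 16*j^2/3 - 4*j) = 1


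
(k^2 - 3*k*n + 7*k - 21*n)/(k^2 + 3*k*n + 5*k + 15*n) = (k^2 - 3*k*n + 7*k - 21*n)/(k^2 + 3*k*n + 5*k + 15*n)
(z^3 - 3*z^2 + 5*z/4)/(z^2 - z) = (z^2 - 3*z + 5/4)/(z - 1)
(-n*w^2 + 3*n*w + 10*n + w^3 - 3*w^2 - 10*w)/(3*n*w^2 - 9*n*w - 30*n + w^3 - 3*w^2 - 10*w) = (-n + w)/(3*n + w)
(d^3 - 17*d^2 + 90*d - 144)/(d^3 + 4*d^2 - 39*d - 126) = (d^2 - 11*d + 24)/(d^2 + 10*d + 21)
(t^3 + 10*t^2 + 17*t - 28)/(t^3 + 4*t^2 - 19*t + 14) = (t + 4)/(t - 2)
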